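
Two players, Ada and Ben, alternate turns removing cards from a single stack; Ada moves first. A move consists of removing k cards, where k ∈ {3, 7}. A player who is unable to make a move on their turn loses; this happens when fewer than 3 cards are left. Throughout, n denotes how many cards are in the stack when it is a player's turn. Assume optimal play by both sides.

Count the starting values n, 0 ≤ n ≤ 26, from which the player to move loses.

12

Use the standard recursion: the mover loses at a terminal position; elsewhere, the mover wins exactly when some move hands the opponent an L position.
n=0: no move → L
n=1: no move → L
n=2: no move → L
n=3: can move to 0, which is L ⇒ W
n=4: can move to 1, which is L ⇒ W
n=5: can move to 2, which is L ⇒ W
n=6: the only move is to 3(W), a W ⇒ L
n=7: can move to 0, which is L ⇒ W
n=8: can move to 1, which is L ⇒ W
n=9: can move to 6, which is L ⇒ W
n=10: moves to 7(W), 3(W); every one is W ⇒ L
n=11: moves to 8(W), 4(W); every one is W ⇒ L
n=12: moves to 9(W), 5(W); every one is W ⇒ L
n=13: can move to 10, which is L ⇒ W
n=14: can move to 11, which is L ⇒ W
n=15: can move to 12, which is L ⇒ W
n=16: moves to 13(W), 9(W); every one is W ⇒ L
n=17: can move to 10, which is L ⇒ W
n=18: can move to 11, which is L ⇒ W
n=19: can move to 16, which is L ⇒ W
n=20: moves to 17(W), 13(W); every one is W ⇒ L
n=21: moves to 18(W), 14(W); every one is W ⇒ L
n=22: moves to 19(W), 15(W); every one is W ⇒ L
n=23: can move to 20, which is L ⇒ W
n=24: can move to 21, which is L ⇒ W
n=25: can move to 22, which is L ⇒ W
n=26: moves to 23(W), 19(W); every one is W ⇒ L
L entries with 0 ≤ n ≤ 26: n = 0, 1, 2, 6, 10, 11, 12, 16, 20, 21, 22, 26; that makes 12.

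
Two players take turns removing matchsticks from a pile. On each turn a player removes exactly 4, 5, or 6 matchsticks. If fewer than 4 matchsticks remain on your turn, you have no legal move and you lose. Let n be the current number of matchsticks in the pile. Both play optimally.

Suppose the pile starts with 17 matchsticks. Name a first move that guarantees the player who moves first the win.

Remove 4, leaving 13.

Classify positions by backward induction: terminal positions (no move available) are L. From any other position, the mover wins iff some move reaches an L.
n=0: no move → L
n=1: no move → L
n=2: no move → L
n=3: no move → L
n=4: →0(L), so W
n=5: →1(L), so W
n=6: →2(L), so W
n=7: →3(L), so W
n=8: →3(L), so W
n=9: →3(L), so W
n=10: →6(W), 5(W), 4(W) — all W, so L
n=11: →7(W), 6(W), 5(W) — all W, so L
n=12: →8(W), 7(W), 6(W) — all W, so L
n=13: →9(W), 8(W), 7(W) — all W, so L
n=14: →10(L), so W
n=15: →11(L), so W
n=16: →12(L), so W
n=17: →13(L), so W
From 17, the L positions reachable in one move are: 13, 12, 11. Any move reaching one of these is winning.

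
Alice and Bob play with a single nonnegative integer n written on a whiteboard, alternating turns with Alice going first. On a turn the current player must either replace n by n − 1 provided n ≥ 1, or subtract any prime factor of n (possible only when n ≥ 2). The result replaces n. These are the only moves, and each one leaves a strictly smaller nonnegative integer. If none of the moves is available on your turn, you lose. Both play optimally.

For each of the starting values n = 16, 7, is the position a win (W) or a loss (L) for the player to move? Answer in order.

Classify positions by backward induction: terminal positions (no move available) are L. From any other position, the mover wins iff some move reaches an L.
n=0: no move → L
n=1: →0(L), so W
n=2: →0(L), so W
n=3: →0(L), so W
n=4: →2(W), 3(W) — all W, so L
n=5: →0(L), so W
n=6: →4(L), so W
n=7: →0(L), so W
n=8: →6(W), 7(W) — all W, so L
n=9: →8(L), so W
n=10: →8(L), so W
n=11: →0(L), so W
n=12: →9(W), 10(W), 11(W) — all W, so L
n=13: →0(L), so W
n=14: →12(L), so W
n=15: →12(L), so W
n=16: →14(W), 15(W) — all W, so L

16: L, 7: W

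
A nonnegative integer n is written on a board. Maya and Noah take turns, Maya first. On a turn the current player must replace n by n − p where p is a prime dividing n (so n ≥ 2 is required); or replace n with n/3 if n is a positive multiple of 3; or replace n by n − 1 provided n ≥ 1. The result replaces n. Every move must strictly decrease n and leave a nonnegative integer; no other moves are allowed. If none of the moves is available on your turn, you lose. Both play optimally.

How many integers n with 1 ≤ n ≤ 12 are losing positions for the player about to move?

Use the standard recursion: the mover loses at a terminal position; elsewhere, the mover wins exactly when some move hands the opponent an L position.
n=0: no move → L
n=1: can move to 0, which is L ⇒ W
n=2: can move to 0, which is L ⇒ W
n=3: can move to 0, which is L ⇒ W
n=4: moves to 2(W), 3(W); every one is W ⇒ L
n=5: can move to 0, which is L ⇒ W
n=6: can move to 4, which is L ⇒ W
n=7: can move to 0, which is L ⇒ W
n=8: moves to 6(W), 7(W); every one is W ⇒ L
n=9: can move to 8, which is L ⇒ W
n=10: can move to 8, which is L ⇒ W
n=11: can move to 0, which is L ⇒ W
n=12: can move to 4, which is L ⇒ W
L entries with 1 ≤ n ≤ 12 (n=0 is outside the asked range and is not counted): n = 4, 8; that makes 2.

2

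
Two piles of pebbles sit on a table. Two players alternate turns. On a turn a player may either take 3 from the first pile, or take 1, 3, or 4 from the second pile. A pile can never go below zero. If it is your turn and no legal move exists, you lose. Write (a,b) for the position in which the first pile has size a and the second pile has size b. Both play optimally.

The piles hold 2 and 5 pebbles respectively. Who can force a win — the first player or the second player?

The first player wins.

Compute win/loss labels from the base case upward. A position with no move is L. Any other position is W if it can reach an L in one move, else L.
No move ever increases a pile, so every position that can arise here has a ≤ 2 and b ≤ 5; it is enough to label the cells with 0 ≤ a ≤ 2 and 0 ≤ b ≤ 5.
Every move lowers a or b (never raises either), so fill the grid row by row in increasing a, and left to right within a row: each cell's successors are then already labelled.
      b=0  b=1  b=2  b=3  b=4  b=5
a=0:    L    W    L    W    W    W
a=1:    L    W    L    W    W    W
a=2:    L    W    L    W    W    W
Cells with no legal move (terminal, hence L): (0,0), (1,0), (2,0).
The remaining L cells, each justified by listing all of its moves:
(0,2): L (sole option (0,1)(W) is W)
(1,2): L (sole option (1,1)(W) is W)
(2,2): L (sole option (2,1)(W) is W)
Every other cell has at least one move into one of the L cells above, so it is W.
From (2,5) the player to move can move to (2,2), reaching an L position.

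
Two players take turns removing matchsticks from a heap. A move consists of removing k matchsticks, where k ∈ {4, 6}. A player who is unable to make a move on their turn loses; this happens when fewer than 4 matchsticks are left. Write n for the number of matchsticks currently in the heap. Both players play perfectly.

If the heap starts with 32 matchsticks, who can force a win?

The second player wins.

Compute win/loss labels from the base case upward. A position with no move is L. Any other position is W if it can reach an L in one move, else L.
n=0: no move → L
n=1: no move → L
n=2: no move → L
n=3: no move → L
n=4: W (go to 0, an L position)
n=5: W (go to 1, an L position)
n=6: W (go to 2, an L position)
n=7: W (go to 3, an L position)
n=8: W (go to 2, an L position)
n=9: W (go to 3, an L position)
n=10: L (options 6(W), 4(W) are all W)
n=11: L (options 7(W), 5(W) are all W)
n=12: L (options 8(W), 6(W) are all W)
n=13: L (options 9(W), 7(W) are all W)
n=14: W (go to 10, an L position)
n=15: W (go to 11, an L position)
n=16: W (go to 12, an L position)
n=17: W (go to 13, an L position)
n=18: W (go to 12, an L position)
n=19: W (go to 13, an L position)
n=20: L (options 16(W), 14(W) are all W)
n=21: L (options 17(W), 15(W) are all W)
n=22: L (options 18(W), 16(W) are all W)
n=23: L (options 19(W), 17(W) are all W)
n=24: W (go to 20, an L position)
n=25: W (go to 21, an L position)
n=26: W (go to 22, an L position)
n=27: W (go to 23, an L position)
n=28: W (go to 22, an L position)
n=29: W (go to 23, an L position)
n=30: L (options 26(W), 24(W) are all W)
n=31: L (options 27(W), 25(W) are all W)
n=32: L (options 28(W), 26(W) are all W)
The starting position 32 is L: whatever the player to move does, the opponent receives a W position.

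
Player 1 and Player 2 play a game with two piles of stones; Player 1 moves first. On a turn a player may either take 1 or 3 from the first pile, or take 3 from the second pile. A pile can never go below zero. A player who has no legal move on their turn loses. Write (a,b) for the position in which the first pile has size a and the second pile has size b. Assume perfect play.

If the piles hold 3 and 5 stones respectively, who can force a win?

Compute win/loss labels from the base case upward. A position with no move is L. Any other position is W if it can reach an L in one move, else L.
No move ever increases a pile, so every position that can arise here has a ≤ 3 and b ≤ 5; it is enough to label the cells with 0 ≤ a ≤ 3 and 0 ≤ b ≤ 5.
Every move lowers a or b (never raises either), so fill the grid row by row in increasing a, and left to right within a row: each cell's successors are then already labelled.
      b=0  b=1  b=2  b=3  b=4  b=5
a=0:    L    L    L    W    W    W
a=1:    W    W    W    L    L    L
a=2:    L    L    L    W    W    W
a=3:    W    W    W    L    L    L
Cells with no legal move (terminal, hence L): (0,0), (0,1), (0,2).
The remaining L cells, each justified by listing all of its moves:
(1,3): moves to (0,3)(W), (1,0)(W); every one is W ⇒ L
(1,4): moves to (0,4)(W), (1,1)(W); every one is W ⇒ L
(1,5): moves to (0,5)(W), (1,2)(W); every one is W ⇒ L
(2,0): the only move is to (1,0)(W), a W ⇒ L
(2,1): the only move is to (1,1)(W), a W ⇒ L
(2,2): the only move is to (1,2)(W), a W ⇒ L
(3,3): moves to (2,3)(W), (0,3)(W), (3,0)(W); every one is W ⇒ L
(3,4): moves to (2,4)(W), (0,4)(W), (3,1)(W); every one is W ⇒ L
(3,5): moves to (2,5)(W), (0,5)(W), (3,2)(W); every one is W ⇒ L
Every other cell has at least one move into one of the L cells above, so it is W.
The starting position (3,5) is L: whatever Player 1 does, the opponent receives a W position.

Player 2 wins.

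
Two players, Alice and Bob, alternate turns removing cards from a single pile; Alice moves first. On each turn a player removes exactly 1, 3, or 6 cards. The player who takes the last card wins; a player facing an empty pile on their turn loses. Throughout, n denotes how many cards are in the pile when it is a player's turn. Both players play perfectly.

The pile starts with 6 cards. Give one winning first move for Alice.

Remove 6, leaving 0.

Work bottom-up. With no move the player to move loses. Otherwise the position is W if at least one move leads to an L position for the opponent, and L if every move leads to a W.
n=0: no move → L
n=1: can move to 0, which is L ⇒ W
n=2: the only move is to 1(W), a W ⇒ L
n=3: can move to 2, which is L ⇒ W
n=4: moves to 3(W), 1(W); every one is W ⇒ L
n=5: can move to 4, which is L ⇒ W
n=6: can move to 0, which is L ⇒ W
From 6, the L positions reachable in one move are: 0.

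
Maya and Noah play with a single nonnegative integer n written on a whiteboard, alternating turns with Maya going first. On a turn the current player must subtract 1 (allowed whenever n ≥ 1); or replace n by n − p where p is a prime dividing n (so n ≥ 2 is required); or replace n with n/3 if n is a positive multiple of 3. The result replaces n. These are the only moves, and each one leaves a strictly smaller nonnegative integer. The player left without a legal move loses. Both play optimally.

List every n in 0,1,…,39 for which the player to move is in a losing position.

Work bottom-up. With no move the player to move loses. Otherwise the position is W if at least one move leads to an L position for the opponent, and L if every move leads to a W.
n=0: no move → L
n=1: →0(L), so W
n=2: →0(L), so W
n=3: →0(L), so W
n=4: →2(W), 3(W) — all W, so L
n=5: →0(L), so W
n=6: →4(L), so W
n=7: →0(L), so W
n=8: →6(W), 7(W) — all W, so L
n=9: →8(L), so W
n=10: →8(L), so W
n=11: →0(L), so W
n=12: →4(L), so W
n=13: →0(L), so W
n=14: →7(W), 12(W), 13(W) — all W, so L
n=15: →14(L), so W
n=16: →14(L), so W
n=17: →0(L), so W
n=18: →6(W), 15(W), 16(W), 17(W) — all W, so L
n=19: →0(L), so W
n=20: →18(L), so W
n=21: →14(L), so W
n=22: →11(W), 20(W), 21(W) — all W, so L
n=23: →0(L), so W
n=24: →8(L), so W
n=25: →20(W), 24(W) — all W, so L
n=26: →25(L), so W
n=27: →9(W), 24(W), 26(W) — all W, so L
n=28: →27(L), so W
n=29: →0(L), so W
n=30: →25(L), so W
n=31: →0(L), so W
n=32: →30(W), 31(W) — all W, so L
n=33: →22(L), so W
n=34: →32(L), so W
n=35: →28(W), 30(W), 34(W) — all W, so L
n=36: →35(L), so W
n=37: →0(L), so W
n=38: →19(W), 36(W), 37(W) — all W, so L
n=39: →38(L), so W
Reading off the rows marked L gives the requested list; there are 11 such values of n.

0, 4, 8, 14, 18, 22, 25, 27, 32, 35, 38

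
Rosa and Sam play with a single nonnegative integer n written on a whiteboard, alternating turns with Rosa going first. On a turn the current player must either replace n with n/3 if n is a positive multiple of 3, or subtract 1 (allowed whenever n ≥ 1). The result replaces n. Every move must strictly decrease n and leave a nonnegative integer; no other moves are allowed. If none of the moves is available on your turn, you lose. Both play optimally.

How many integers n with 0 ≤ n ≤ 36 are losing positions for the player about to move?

Label each position W (a win for the player to move) or L (a loss). A position with no legal move is L; any other position is W exactly when some move reaches an L, and L when every move reaches a W.
n=0: no move → L
n=1: →0(L), so W
n=2: →1(W) only, which is W, so L
n=3: →2(L), so W
n=4: →3(W) only, which is W, so L
n=5: →4(L), so W
n=6: →2(L), so W
n=7: →6(W) only, which is W, so L
n=8: →7(L), so W
n=9: →3(W), 8(W) — all W, so L
n=10: →9(L), so W
n=11: →10(W) only, which is W, so L
n=12: →4(L), so W
n=13: →12(W) only, which is W, so L
n=14: →13(L), so W
n=15: →5(W), 14(W) — all W, so L
n=16: →15(L), so W
n=17: →16(W) only, which is W, so L
n=18: →17(L), so W
n=19: →18(W) only, which is W, so L
n=20: →19(L), so W
n=21: →7(L), so W
n=22: →21(W) only, which is W, so L
n=23: →22(L), so W
n=24: →8(W), 23(W) — all W, so L
n=25: →24(L), so W
n=26: →25(W) only, which is W, so L
n=27: →9(L), so W
n=28: →27(W) only, which is W, so L
n=29: →28(L), so W
n=30: →10(W), 29(W) — all W, so L
n=31: →30(L), so W
n=32: →31(W) only, which is W, so L
n=33: →11(L), so W
n=34: →33(W) only, which is W, so L
n=35: →34(L), so W
n=36: →12(W), 35(W) — all W, so L
L entries with 0 ≤ n ≤ 36: n = 0, 2, 4, 7, 9, 11, 13, 15, 17, 19, 22, 24, 26, 28, 30, 32, 34, 36; that makes 18.

18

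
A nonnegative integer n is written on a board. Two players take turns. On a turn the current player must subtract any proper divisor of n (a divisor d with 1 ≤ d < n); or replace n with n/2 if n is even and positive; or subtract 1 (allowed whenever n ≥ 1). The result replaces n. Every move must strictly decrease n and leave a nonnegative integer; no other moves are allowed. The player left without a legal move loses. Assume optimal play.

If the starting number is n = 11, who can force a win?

The second player wins.

Classify positions by backward induction: terminal positions (no move available) are L. From any other position, the mover wins iff some move reaches an L.
n=0: no move → L
n=1: can move to 0, which is L ⇒ W
n=2: the only move is to 1(W), a W ⇒ L
n=3: can move to 2, which is L ⇒ W
n=4: can move to 2, which is L ⇒ W
n=5: the only move is to 4(W), a W ⇒ L
n=6: can move to 5, which is L ⇒ W
n=7: the only move is to 6(W), a W ⇒ L
n=8: can move to 7, which is L ⇒ W
n=9: moves to 6(W), 8(W); every one is W ⇒ L
n=10: can move to 5, which is L ⇒ W
n=11: the only move is to 10(W), a W ⇒ L
Every move from 11 reaches a W position, so the mover loses.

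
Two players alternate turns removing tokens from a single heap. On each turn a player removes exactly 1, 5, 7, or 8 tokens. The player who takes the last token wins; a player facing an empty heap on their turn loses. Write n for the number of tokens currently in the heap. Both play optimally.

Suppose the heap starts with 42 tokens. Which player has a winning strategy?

The first player wins.

Classify positions by backward induction: terminal positions (no move available) are L. From any other position, the mover wins iff some move reaches an L.
n=0: no move → L
n=1: →0(L), so W
n=2: →1(W) only, which is W, so L
n=3: →2(L), so W
n=4: →3(W) only, which is W, so L
n=5: →4(L), so W
n=6: →5(W), 1(W) — all W, so L
n=7: →6(L), so W
n=8: →0(L), so W
n=9: →4(L), so W
n=10: →2(L), so W
n=11: →6(L), so W
n=12: →4(L), so W
n=13: →6(L), so W
n=14: →6(L), so W
n=15: →14(W), 10(W), 8(W), 7(W) — all W, so L
n=16: →15(L), so W
n=17: →16(W), 12(W), 10(W), 9(W) — all W, so L
n=18: →17(L), so W
n=19: →18(W), 14(W), 12(W), 11(W) — all W, so L
n=20: →19(L), so W
n=21: →20(W), 16(W), 14(W), 13(W) — all W, so L
n=22: →21(L), so W
n=23: →15(L), so W
n=24: →19(L), so W
n=25: →17(L), so W
n=26: →21(L), so W
n=27: →19(L), so W
n=28: →21(L), so W
n=29: →21(L), so W
n=30: →29(W), 25(W), 23(W), 22(W) — all W, so L
n=31: →30(L), so W
n=32: →31(W), 27(W), 25(W), 24(W) — all W, so L
n=33: →32(L), so W
n=34: →33(W), 29(W), 27(W), 26(W) — all W, so L
n=35: →34(L), so W
n=36: →35(W), 31(W), 29(W), 28(W) — all W, so L
n=37: →36(L), so W
n=38: →30(L), so W
n=39: →34(L), so W
n=40: →32(L), so W
n=41: →36(L), so W
n=42: →34(L), so W
From 42 the player to move can remove 8, leaving 34, reaching an L position.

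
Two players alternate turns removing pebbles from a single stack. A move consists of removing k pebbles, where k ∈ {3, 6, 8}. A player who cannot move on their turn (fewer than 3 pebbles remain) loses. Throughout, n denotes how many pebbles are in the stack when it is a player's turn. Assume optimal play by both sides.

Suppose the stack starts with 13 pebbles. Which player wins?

The second player wins.

Work bottom-up. With no move the player to move loses. Otherwise the position is W if at least one move leads to an L position for the opponent, and L if every move leads to a W.
n=0: no move → L
n=1: no move → L
n=2: no move → L
n=3: W (go to 0, an L position)
n=4: W (go to 1, an L position)
n=5: W (go to 2, an L position)
n=6: W (go to 0, an L position)
n=7: W (go to 1, an L position)
n=8: W (go to 2, an L position)
n=9: W (go to 1, an L position)
n=10: W (go to 2, an L position)
n=11: L (options 8(W), 5(W), 3(W) are all W)
n=12: L (options 9(W), 6(W), 4(W) are all W)
n=13: L (options 10(W), 7(W), 5(W) are all W)
Every move from 13 reaches a W position, so the mover loses.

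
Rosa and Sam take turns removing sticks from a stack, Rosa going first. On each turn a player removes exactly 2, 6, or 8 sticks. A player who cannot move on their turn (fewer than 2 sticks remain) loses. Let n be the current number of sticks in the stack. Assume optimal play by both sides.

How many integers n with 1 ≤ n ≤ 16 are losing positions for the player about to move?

5

Compute win/loss labels from the base case upward. A position with no move is L. Any other position is W if it can reach an L in one move, else L.
n=0: no move → L
n=1: no move → L
n=2: →0(L), so W
n=3: →1(L), so W
n=4: →2(W) only, which is W, so L
n=5: →3(W) only, which is W, so L
n=6: →4(L), so W
n=7: →5(L), so W
n=8: →0(L), so W
n=9: →1(L), so W
n=10: →4(L), so W
n=11: →5(L), so W
n=12: →4(L), so W
n=13: →5(L), so W
n=14: →12(W), 8(W), 6(W) — all W, so L
n=15: →13(W), 9(W), 7(W) — all W, so L
n=16: →14(L), so W
L entries with 1 ≤ n ≤ 16 (n=0 is outside the asked range and is not counted): n = 1, 4, 5, 14, 15; that makes 5.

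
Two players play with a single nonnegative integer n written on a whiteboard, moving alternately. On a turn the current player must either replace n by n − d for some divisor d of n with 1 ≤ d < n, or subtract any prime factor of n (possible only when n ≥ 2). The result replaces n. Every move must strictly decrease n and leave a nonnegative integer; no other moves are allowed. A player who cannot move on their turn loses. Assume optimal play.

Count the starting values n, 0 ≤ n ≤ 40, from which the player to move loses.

Use the standard recursion: the mover loses at a terminal position; elsewhere, the mover wins exactly when some move hands the opponent an L position.
n=0: no move → L
n=1: no move → L
n=2: W (go to 0, an L position)
n=3: W (go to 0, an L position)
n=4: L (options 2(W), 3(W) are all W)
n=5: W (go to 0, an L position)
n=6: W (go to 4, an L position)
n=7: W (go to 0, an L position)
n=8: W (go to 4, an L position)
n=9: L (options 6(W), 8(W) are all W)
n=10: W (go to 9, an L position)
n=11: W (go to 0, an L position)
n=12: W (go to 9, an L position)
n=13: W (go to 0, an L position)
n=14: L (options 7(W), 12(W), 13(W) are all W)
n=15: W (go to 14, an L position)
n=16: W (go to 14, an L position)
n=17: W (go to 0, an L position)
n=18: W (go to 9, an L position)
n=19: W (go to 0, an L position)
n=20: L (options 10(W), 15(W), 16(W), 18(W), 19(W) are all W)
n=21: W (go to 14, an L position)
n=22: W (go to 20, an L position)
n=23: W (go to 0, an L position)
n=24: W (go to 20, an L position)
n=25: W (go to 20, an L position)
n=26: L (options 13(W), 24(W), 25(W) are all W)
n=27: W (go to 26, an L position)
n=28: W (go to 14, an L position)
n=29: W (go to 0, an L position)
n=30: W (go to 20, an L position)
n=31: W (go to 0, an L position)
n=32: L (options 16(W), 24(W), 28(W), 30(W), 31(W) are all W)
n=33: W (go to 32, an L position)
n=34: W (go to 32, an L position)
n=35: L (options 28(W), 30(W), 34(W) are all W)
n=36: W (go to 32, an L position)
n=37: W (go to 0, an L position)
n=38: L (options 19(W), 36(W), 37(W) are all W)
n=39: W (go to 26, an L position)
n=40: W (go to 20, an L position)
L entries with 0 ≤ n ≤ 40: n = 0, 1, 4, 9, 14, 20, 26, 32, 35, 38; that makes 10.

10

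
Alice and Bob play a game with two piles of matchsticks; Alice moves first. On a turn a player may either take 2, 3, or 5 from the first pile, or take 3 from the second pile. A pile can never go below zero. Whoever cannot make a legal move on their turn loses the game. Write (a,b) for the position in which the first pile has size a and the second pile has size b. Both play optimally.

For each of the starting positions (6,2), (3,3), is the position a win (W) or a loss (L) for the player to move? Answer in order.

Build the W/L table. Terminal = L. A non-terminal position is W if it has a move to some L; otherwise it is L.
No move ever increases a pile, so every position that can arise here has a ≤ 6 and b ≤ 3; it is enough to label the cells with 0 ≤ a ≤ 6 and 0 ≤ b ≤ 3.
Every move lowers a or b (never raises either), so fill the grid row by row in increasing a, and left to right within a row: each cell's successors are then already labelled.
      b=0  b=1  b=2  b=3
a=0:    L    L    L    W
a=1:    L    L    L    W
a=2:    W    W    W    L
a=3:    W    W    W    L
a=4:    W    W    W    W
a=5:    W    W    W    W
a=6:    W    W    W    W
Cells with no legal move (terminal, hence L): (0,0), (0,1), (0,2), (1,0), (1,1), (1,2).
The remaining L cells, each justified by listing all of its moves:
(2,3): moves to (0,3)(W), (2,0)(W); every one is W ⇒ L
(3,3): moves to (1,3)(W), (0,3)(W), (3,0)(W); every one is W ⇒ L
Every other cell has at least one move into one of the L cells above, so it is W.
(6,2): the move to (1,2) reaches an L cell, so W
(3,3): one of the L cells justified above, so L

(6,2): W, (3,3): L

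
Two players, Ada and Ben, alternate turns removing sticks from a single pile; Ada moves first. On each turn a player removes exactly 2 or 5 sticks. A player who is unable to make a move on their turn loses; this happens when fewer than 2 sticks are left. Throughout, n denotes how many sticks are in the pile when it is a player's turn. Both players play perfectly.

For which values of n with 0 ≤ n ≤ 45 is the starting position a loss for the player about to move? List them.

Use the standard recursion: the mover loses at a terminal position; elsewhere, the mover wins exactly when some move hands the opponent an L position.
n=0: no move → L
n=1: no move → L
n=2: →0(L), so W
n=3: →1(L), so W
n=4: →2(W) only, which is W, so L
n=5: →0(L), so W
n=6: →4(L), so W
n=7: →5(W), 2(W) — all W, so L
n=8: →6(W), 3(W) — all W, so L
n=9: →7(L), so W
n=10: →8(L), so W
n=11: →9(W), 6(W) — all W, so L
n=12: →7(L), so W
n=13: →11(L), so W
n=14: →12(W), 9(W) — all W, so L
n=15: →13(W), 10(W) — all W, so L
n=16: →14(L), so W
n=17: →15(L), so W
n=18: →16(W), 13(W) — all W, so L
n=19: →14(L), so W
n=20: →18(L), so W
n=21: →19(W), 16(W) — all W, so L
n=22: →20(W), 17(W) — all W, so L
n=23: →21(L), so W
n=24: →22(L), so W
n=25: →23(W), 20(W) — all W, so L
n=26: →21(L), so W
n=27: →25(L), so W
n=28: →26(W), 23(W) — all W, so L
n=29: →27(W), 24(W) — all W, so L
n=30: →28(L), so W
n=31: →29(L), so W
n=32: →30(W), 27(W) — all W, so L
n=33: →28(L), so W
n=34: →32(L), so W
n=35: →33(W), 30(W) — all W, so L
n=36: →34(W), 31(W) — all W, so L
n=37: →35(L), so W
n=38: →36(L), so W
n=39: →37(W), 34(W) — all W, so L
n=40: →35(L), so W
n=41: →39(L), so W
n=42: →40(W), 37(W) — all W, so L
n=43: →41(W), 38(W) — all W, so L
n=44: →42(L), so W
n=45: →43(L), so W
Reading off the rows marked L gives the requested list; there are 20 such values of n.

0, 1, 4, 7, 8, 11, 14, 15, 18, 21, 22, 25, 28, 29, 32, 35, 36, 39, 42, 43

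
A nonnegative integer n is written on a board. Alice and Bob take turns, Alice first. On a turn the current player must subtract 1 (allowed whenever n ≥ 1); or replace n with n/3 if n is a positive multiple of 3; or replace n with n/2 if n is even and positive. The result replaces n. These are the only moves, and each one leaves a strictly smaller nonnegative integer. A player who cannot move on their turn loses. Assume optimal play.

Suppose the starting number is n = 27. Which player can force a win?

Compute win/loss labels from the base case upward. A position with no move is L. Any other position is W if it can reach an L in one move, else L.
n=0: no move → L
n=1: →0(L), so W
n=2: →1(W) only, which is W, so L
n=3: →2(L), so W
n=4: →2(L), so W
n=5: →4(W) only, which is W, so L
n=6: →2(L), so W
n=7: →6(W) only, which is W, so L
n=8: →7(L), so W
n=9: →3(W), 8(W) — all W, so L
n=10: →5(L), so W
n=11: →10(W) only, which is W, so L
n=12: →11(L), so W
n=13: →12(W) only, which is W, so L
n=14: →7(L), so W
n=15: →5(L), so W
n=16: →8(W), 15(W) — all W, so L
n=17: →16(L), so W
n=18: →9(L), so W
n=19: →18(W) only, which is W, so L
n=20: →19(L), so W
n=21: →7(L), so W
n=22: →11(L), so W
n=23: →22(W) only, which is W, so L
n=24: →23(L), so W
n=25: →24(W) only, which is W, so L
n=26: →13(L), so W
n=27: →9(L), so W
The starting position 27 is W: Alice should move to 9, handing over an L position.

Alice wins.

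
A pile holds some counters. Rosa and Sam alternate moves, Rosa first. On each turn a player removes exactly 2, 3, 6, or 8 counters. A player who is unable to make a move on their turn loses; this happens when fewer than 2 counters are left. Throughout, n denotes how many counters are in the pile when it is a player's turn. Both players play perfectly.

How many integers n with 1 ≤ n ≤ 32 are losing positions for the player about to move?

9

Use the standard recursion: the mover loses at a terminal position; elsewhere, the mover wins exactly when some move hands the opponent an L position.
n=0: no move → L
n=1: no move → L
n=2: can move to 0, which is L ⇒ W
n=3: can move to 1, which is L ⇒ W
n=4: can move to 1, which is L ⇒ W
n=5: moves to 3(W), 2(W); every one is W ⇒ L
n=6: can move to 0, which is L ⇒ W
n=7: can move to 5, which is L ⇒ W
n=8: can move to 5, which is L ⇒ W
n=9: can move to 1, which is L ⇒ W
n=10: moves to 8(W), 7(W), 4(W), 2(W); every one is W ⇒ L
n=11: can move to 5, which is L ⇒ W
n=12: can move to 10, which is L ⇒ W
n=13: can move to 10, which is L ⇒ W
n=14: moves to 12(W), 11(W), 8(W), 6(W); every one is W ⇒ L
n=15: moves to 13(W), 12(W), 9(W), 7(W); every one is W ⇒ L
n=16: can move to 14, which is L ⇒ W
n=17: can move to 15, which is L ⇒ W
n=18: can move to 15, which is L ⇒ W
n=19: moves to 17(W), 16(W), 13(W), 11(W); every one is W ⇒ L
n=20: can move to 14, which is L ⇒ W
n=21: can move to 19, which is L ⇒ W
n=22: can move to 19, which is L ⇒ W
n=23: can move to 15, which is L ⇒ W
n=24: moves to 22(W), 21(W), 18(W), 16(W); every one is W ⇒ L
n=25: can move to 19, which is L ⇒ W
n=26: can move to 24, which is L ⇒ W
n=27: can move to 24, which is L ⇒ W
n=28: moves to 26(W), 25(W), 22(W), 20(W); every one is W ⇒ L
n=29: moves to 27(W), 26(W), 23(W), 21(W); every one is W ⇒ L
n=30: can move to 28, which is L ⇒ W
n=31: can move to 29, which is L ⇒ W
n=32: can move to 29, which is L ⇒ W
L entries with 1 ≤ n ≤ 32 (n=0 is outside the asked range and is not counted): n = 1, 5, 10, 14, 15, 19, 24, 28, 29; that makes 9.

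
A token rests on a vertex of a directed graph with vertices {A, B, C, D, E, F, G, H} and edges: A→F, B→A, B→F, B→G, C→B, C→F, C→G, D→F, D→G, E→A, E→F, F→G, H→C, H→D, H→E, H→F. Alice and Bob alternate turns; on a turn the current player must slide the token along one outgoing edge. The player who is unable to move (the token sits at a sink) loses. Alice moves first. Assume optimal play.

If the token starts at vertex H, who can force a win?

Bob wins.

Use the standard recursion: the mover loses at a terminal position; elsewhere, the mover wins exactly when some move hands the opponent an L position.
Every edge goes from a vertex to one that appears earlier in the order G, F, A, B, D, E, C, H, so processing vertices in that order labels each vertex after all of its successors.
G: no outgoing edge → L
F: W (go to G, an L position)
A: L (sole option F(W) is W)
B: W (go to A, an L position)
D: W (go to G, an L position)
E: W (go to A, an L position)
C: W (go to G, an L position)
H: L (options C(W), E(W), D(W), F(W) are all W)
The starting position H is L: whatever Alice does, the opponent receives a W position.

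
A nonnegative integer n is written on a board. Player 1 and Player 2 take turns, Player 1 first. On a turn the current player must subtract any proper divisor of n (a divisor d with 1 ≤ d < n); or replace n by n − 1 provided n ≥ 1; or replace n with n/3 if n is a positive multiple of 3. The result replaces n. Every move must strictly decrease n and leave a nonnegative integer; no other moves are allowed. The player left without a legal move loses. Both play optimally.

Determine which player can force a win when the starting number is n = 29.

Use the standard recursion: the mover loses at a terminal position; elsewhere, the mover wins exactly when some move hands the opponent an L position.
n=0: no move → L
n=1: can move to 0, which is L ⇒ W
n=2: the only move is to 1(W), a W ⇒ L
n=3: can move to 2, which is L ⇒ W
n=4: can move to 2, which is L ⇒ W
n=5: the only move is to 4(W), a W ⇒ L
n=6: can move to 2, which is L ⇒ W
n=7: the only move is to 6(W), a W ⇒ L
n=8: can move to 7, which is L ⇒ W
n=9: moves to 3(W), 6(W), 8(W); every one is W ⇒ L
n=10: can move to 5, which is L ⇒ W
n=11: the only move is to 10(W), a W ⇒ L
n=12: can move to 9, which is L ⇒ W
n=13: the only move is to 12(W), a W ⇒ L
n=14: can move to 7, which is L ⇒ W
n=15: can move to 5, which is L ⇒ W
n=16: moves to 8(W), 12(W), 14(W), 15(W); every one is W ⇒ L
n=17: can move to 16, which is L ⇒ W
n=18: can move to 9, which is L ⇒ W
n=19: the only move is to 18(W), a W ⇒ L
n=20: can move to 16, which is L ⇒ W
n=21: can move to 7, which is L ⇒ W
n=22: can move to 11, which is L ⇒ W
n=23: the only move is to 22(W), a W ⇒ L
n=24: can move to 16, which is L ⇒ W
n=25: moves to 20(W), 24(W); every one is W ⇒ L
n=26: can move to 13, which is L ⇒ W
n=27: can move to 9, which is L ⇒ W
n=28: moves to 14(W), 21(W), 24(W), 26(W), 27(W); every one is W ⇒ L
n=29: can move to 28, which is L ⇒ W
From 29 Player 1 can move to 28, reaching an L position.

Player 1 wins.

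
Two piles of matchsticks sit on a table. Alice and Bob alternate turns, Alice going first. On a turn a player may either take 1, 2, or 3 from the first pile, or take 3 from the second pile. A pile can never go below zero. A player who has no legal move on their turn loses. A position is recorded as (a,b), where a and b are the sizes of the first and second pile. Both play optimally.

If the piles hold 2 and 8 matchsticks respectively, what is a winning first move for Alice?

Build the W/L table. Terminal = L. A non-terminal position is W if it has a move to some L; otherwise it is L.
No move ever increases a pile, so every position that can arise here has a ≤ 2 and b ≤ 8; it is enough to label the cells with 0 ≤ a ≤ 2 and 0 ≤ b ≤ 8.
Every move lowers a or b (never raises either), so fill the grid row by row in increasing a, and left to right within a row: each cell's successors are then already labelled.
      b=0  b=1  b=2  b=3  b=4  b=5  b=6  b=7  b=8
a=0:    L    L    L    W    W    W    L    L    L
a=1:    W    W    W    L    L    L    W    W    W
a=2:    W    W    W    W    W    W    W    W    W
Cells with no legal move (terminal, hence L): (0,0), (0,1), (0,2).
The remaining L cells, each justified by listing all of its moves:
(0,6): only reaches (0,3)(W), which is W → L
(0,7): only reaches (0,4)(W), which is W → L
(0,8): only reaches (0,5)(W), which is W → L
(1,3): only reaches (0,3)(W), (1,0)(W), all W → L
(1,4): only reaches (0,4)(W), (1,1)(W), all W → L
(1,5): only reaches (0,5)(W), (1,2)(W), all W → L
Every other cell has at least one move into one of the L cells above, so it is W.
From (2,8), the L positions reachable in one move are: (0,8).

Move to (0,8).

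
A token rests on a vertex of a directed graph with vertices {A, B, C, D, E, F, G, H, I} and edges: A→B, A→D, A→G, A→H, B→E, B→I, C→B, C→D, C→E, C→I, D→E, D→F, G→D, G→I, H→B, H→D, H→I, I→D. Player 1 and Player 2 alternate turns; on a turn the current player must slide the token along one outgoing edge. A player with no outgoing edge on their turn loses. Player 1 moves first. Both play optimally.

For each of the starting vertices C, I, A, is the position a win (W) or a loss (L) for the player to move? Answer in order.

C: W, I: L, A: L

Positions with no move are L. A position that does have a move is losing for the player to move precisely when every available move leads to a winning position for the opponent. Fill in the labels:
Every edge goes from a vertex to one that appears earlier in the order F, E, D, I, B, H, C, G, A, so processing vertices in that order labels each vertex after all of its successors.
F: no outgoing edge → L
E: no outgoing edge → L
D: can move to E, which is L ⇒ W
I: the only move is to D(W), a W ⇒ L
B: can move to I, which is L ⇒ W
H: can move to I, which is L ⇒ W
C: can move to I, which is L ⇒ W
G: can move to I, which is L ⇒ W
A: moves to G(W), H(W), B(W), D(W); every one is W ⇒ L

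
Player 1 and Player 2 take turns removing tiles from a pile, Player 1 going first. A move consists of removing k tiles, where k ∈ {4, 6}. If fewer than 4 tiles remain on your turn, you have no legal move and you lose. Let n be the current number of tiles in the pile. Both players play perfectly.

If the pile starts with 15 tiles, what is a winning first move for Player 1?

Positions with no move are L. A position that does have a move is losing for the player to move precisely when every available move leads to a winning position for the opponent. Fill in the labels:
n=0: no move → L
n=1: no move → L
n=2: no move → L
n=3: no move → L
n=4: →0(L), so W
n=5: →1(L), so W
n=6: →2(L), so W
n=7: →3(L), so W
n=8: →2(L), so W
n=9: →3(L), so W
n=10: →6(W), 4(W) — all W, so L
n=11: →7(W), 5(W) — all W, so L
n=12: →8(W), 6(W) — all W, so L
n=13: →9(W), 7(W) — all W, so L
n=14: →10(L), so W
n=15: →11(L), so W
From 15, the L positions reachable in one move are: 11.

Remove 4, leaving 11.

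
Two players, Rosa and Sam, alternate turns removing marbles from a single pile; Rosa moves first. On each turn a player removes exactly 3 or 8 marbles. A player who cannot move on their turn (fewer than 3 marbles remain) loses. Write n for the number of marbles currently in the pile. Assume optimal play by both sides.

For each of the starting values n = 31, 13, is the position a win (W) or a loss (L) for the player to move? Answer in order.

31: W, 13: L

Build the W/L table. Terminal = L. A non-terminal position is W if it has a move to some L; otherwise it is L.
n=0: no move → L
n=1: no move → L
n=2: no move → L
n=3: can move to 0, which is L ⇒ W
n=4: can move to 1, which is L ⇒ W
n=5: can move to 2, which is L ⇒ W
n=6: the only move is to 3(W), a W ⇒ L
n=7: the only move is to 4(W), a W ⇒ L
n=8: can move to 0, which is L ⇒ W
n=9: can move to 6, which is L ⇒ W
n=10: can move to 7, which is L ⇒ W
n=11: moves to 8(W), 3(W); every one is W ⇒ L
n=12: moves to 9(W), 4(W); every one is W ⇒ L
n=13: moves to 10(W), 5(W); every one is W ⇒ L
n=14: can move to 11, which is L ⇒ W
n=15: can move to 12, which is L ⇒ W
n=16: can move to 13, which is L ⇒ W
n=17: moves to 14(W), 9(W); every one is W ⇒ L
n=18: moves to 15(W), 10(W); every one is W ⇒ L
n=19: can move to 11, which is L ⇒ W
n=20: can move to 17, which is L ⇒ W
n=21: can move to 18, which is L ⇒ W
n=22: moves to 19(W), 14(W); every one is W ⇒ L
n=23: moves to 20(W), 15(W); every one is W ⇒ L
n=24: moves to 21(W), 16(W); every one is W ⇒ L
n=25: can move to 22, which is L ⇒ W
n=26: can move to 23, which is L ⇒ W
n=27: can move to 24, which is L ⇒ W
n=28: moves to 25(W), 20(W); every one is W ⇒ L
n=29: moves to 26(W), 21(W); every one is W ⇒ L
n=30: can move to 22, which is L ⇒ W
n=31: can move to 28, which is L ⇒ W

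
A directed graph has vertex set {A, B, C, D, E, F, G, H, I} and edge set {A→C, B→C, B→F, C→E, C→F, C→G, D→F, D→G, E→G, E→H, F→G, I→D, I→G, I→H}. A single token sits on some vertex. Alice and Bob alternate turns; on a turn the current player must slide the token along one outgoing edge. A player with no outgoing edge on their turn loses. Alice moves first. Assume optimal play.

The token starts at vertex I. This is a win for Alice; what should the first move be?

Move to G.

Compute win/loss labels from the base case upward. A position with no move is L. Any other position is W if it can reach an L in one move, else L.
Every edge goes from a vertex to one that appears earlier in the order H, G, F, E, D, C, B, A, I, so processing vertices in that order labels each vertex after all of its successors.
H: no outgoing edge → L
G: no outgoing edge → L
F: W (go to G, an L position)
E: W (go to G, an L position)
D: W (go to G, an L position)
C: W (go to G, an L position)
B: L (options C(W), F(W) are all W)
A: L (sole option C(W) is W)
I: W (go to G, an L position)
From I, the L positions reachable in one move are: G, H. Any move reaching one of these is winning.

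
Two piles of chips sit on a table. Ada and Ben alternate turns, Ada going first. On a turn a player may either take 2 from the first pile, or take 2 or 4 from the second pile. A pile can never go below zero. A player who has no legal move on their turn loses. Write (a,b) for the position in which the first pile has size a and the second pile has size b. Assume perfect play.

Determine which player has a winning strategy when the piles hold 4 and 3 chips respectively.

Use the standard recursion: the mover loses at a terminal position; elsewhere, the mover wins exactly when some move hands the opponent an L position.
No move ever increases a pile, so every position that can arise here has a ≤ 4 and b ≤ 3; it is enough to label the cells with 0 ≤ a ≤ 4 and 0 ≤ b ≤ 3.
Every move lowers a or b (never raises either), so fill the grid row by row in increasing a, and left to right within a row: each cell's successors are then already labelled.
      b=0  b=1  b=2  b=3
a=0:    L    L    W    W
a=1:    L    L    W    W
a=2:    W    W    L    L
a=3:    W    W    L    L
a=4:    L    L    W    W
Cells with no legal move (terminal, hence L): (0,0), (0,1), (1,0), (1,1).
The remaining L cells, each justified by listing all of its moves:
(2,2): only reaches (0,2)(W), (2,0)(W), all W → L
(2,3): only reaches (0,3)(W), (2,1)(W), all W → L
(3,2): only reaches (1,2)(W), (3,0)(W), all W → L
(3,3): only reaches (1,3)(W), (3,1)(W), all W → L
(4,0): only reaches (2,0)(W), which is W → L
(4,1): only reaches (2,1)(W), which is W → L
Every other cell has at least one move into one of the L cells above, so it is W.
From (4,3) Ada can move to (2,3), reaching an L position.

Ada wins.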